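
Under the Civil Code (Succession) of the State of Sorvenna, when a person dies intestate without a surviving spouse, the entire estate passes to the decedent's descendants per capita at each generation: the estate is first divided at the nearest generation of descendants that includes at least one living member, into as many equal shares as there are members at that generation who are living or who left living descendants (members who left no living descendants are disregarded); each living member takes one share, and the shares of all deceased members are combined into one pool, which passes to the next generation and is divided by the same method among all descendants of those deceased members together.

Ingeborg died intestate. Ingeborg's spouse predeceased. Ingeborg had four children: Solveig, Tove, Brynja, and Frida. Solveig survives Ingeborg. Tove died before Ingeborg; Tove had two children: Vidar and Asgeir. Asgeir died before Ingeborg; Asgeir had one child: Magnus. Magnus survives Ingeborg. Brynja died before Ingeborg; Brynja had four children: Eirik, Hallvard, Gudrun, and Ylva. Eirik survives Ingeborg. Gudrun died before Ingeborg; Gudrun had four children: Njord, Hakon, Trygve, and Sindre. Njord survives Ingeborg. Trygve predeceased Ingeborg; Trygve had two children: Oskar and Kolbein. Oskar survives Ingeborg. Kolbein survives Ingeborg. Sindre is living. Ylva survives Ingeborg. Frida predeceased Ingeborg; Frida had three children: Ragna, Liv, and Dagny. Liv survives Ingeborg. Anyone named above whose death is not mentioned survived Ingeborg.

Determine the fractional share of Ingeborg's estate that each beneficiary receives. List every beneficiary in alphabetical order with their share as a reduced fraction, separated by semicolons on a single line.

There is no surviving spouse, so the entire estate passes to Ingeborg's descendants per capita at each generation.
At generation 1 (Solveig, Tove, Brynja, Frida) there are 4 shares of (1)/4 = 1/4 each.
Living: Solveig — each takes 1/4.
Deceased: Tove, Brynja, and Frida. Their combined 3/4 is pooled and carried to generation 2.
At generation 2 (Vidar, Asgeir, Eirik, Hallvard, Gudrun, Ylva, Ragna, Liv, Dagny) there are 9 shares of (3/4)/9 = 1/12 each.
Living: Vidar, Eirik, Hallvard, Ylva, Ragna, Liv, and Dagny — each takes 1/12.
Deceased: Asgeir and Gudrun. Their combined 1/6 is pooled and carried to generation 3.
At generation 3 (Magnus, Njord, Hakon, Trygve, Sindre) there are 5 shares of (1/6)/5 = 1/30 each.
Living: Magnus, Njord, Hakon, and Sindre — each takes 1/30.
Deceased: Trygve. That 1/30 share is carried to generation 4.
At generation 4 (Oskar, Kolbein) there are 2 shares of (1/30)/2 = 1/60 each.
Living: Oskar and Kolbein — each takes 1/60.

Dagny 1/12; Eirik 1/12; Hakon 1/30; Hallvard 1/12; Kolbein 1/60; Liv 1/12; Magnus 1/30; Njord 1/30; Oskar 1/60; Ragna 1/12; Sindre 1/30; Solveig 1/4; Vidar 1/12; Ylva 1/12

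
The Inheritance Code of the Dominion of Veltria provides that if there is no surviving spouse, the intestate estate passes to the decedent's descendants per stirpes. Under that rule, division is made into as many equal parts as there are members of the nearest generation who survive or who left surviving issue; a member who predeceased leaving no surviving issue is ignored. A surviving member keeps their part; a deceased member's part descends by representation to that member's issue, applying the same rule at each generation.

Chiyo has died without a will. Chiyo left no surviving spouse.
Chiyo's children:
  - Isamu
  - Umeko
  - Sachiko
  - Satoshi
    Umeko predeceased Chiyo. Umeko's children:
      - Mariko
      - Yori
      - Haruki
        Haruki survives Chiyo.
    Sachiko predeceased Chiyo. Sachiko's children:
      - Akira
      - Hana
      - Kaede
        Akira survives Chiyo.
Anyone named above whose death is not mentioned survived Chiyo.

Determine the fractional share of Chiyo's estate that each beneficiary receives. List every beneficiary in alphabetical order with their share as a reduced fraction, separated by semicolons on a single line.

Akira 1/12; Hana 1/12; Haruki 1/12; Isamu 1/4; Kaede 1/12; Mariko 1/12; Satoshi 1/4; Yori 1/12

There is no surviving spouse, so the entire estate passes to Chiyo's descendants per stirpes.
The estate is divided into 4 equal shares of 1/4 among Isamu, Umeko, Sachiko, Satoshi.
Isamu is living and takes 1/4.
Umeko predeceased; the 1/4 allotted to Umeko's branch passes to Umeko's issue by representation.
The 1/4 is divided into 3 equal shares of 1/12 among Mariko, Yori, Haruki.
Mariko is living and takes 1/12.
Yori is living and takes 1/12.
Haruki is living and takes 1/12.
Sachiko predeceased; the 1/4 allotted to Sachiko's branch passes to Sachiko's issue by representation.
The 1/4 is divided into 3 equal shares of 1/12 among Akira, Hana, Kaede.
Akira is living and takes 1/12.
Hana is living and takes 1/12.
Kaede is living and takes 1/12.
Satoshi is living and takes 1/4.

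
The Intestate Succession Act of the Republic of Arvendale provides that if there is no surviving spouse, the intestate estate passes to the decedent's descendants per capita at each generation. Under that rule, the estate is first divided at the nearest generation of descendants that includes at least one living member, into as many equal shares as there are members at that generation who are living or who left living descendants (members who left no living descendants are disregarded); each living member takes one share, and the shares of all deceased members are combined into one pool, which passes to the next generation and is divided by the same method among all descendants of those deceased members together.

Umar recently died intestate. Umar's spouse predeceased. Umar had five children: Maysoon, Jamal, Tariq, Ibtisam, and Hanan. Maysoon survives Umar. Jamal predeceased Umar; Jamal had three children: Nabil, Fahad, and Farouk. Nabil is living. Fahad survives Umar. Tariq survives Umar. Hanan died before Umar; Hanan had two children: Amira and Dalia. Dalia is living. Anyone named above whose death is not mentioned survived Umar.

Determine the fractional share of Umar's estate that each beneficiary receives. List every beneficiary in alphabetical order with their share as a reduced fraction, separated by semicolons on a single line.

Amira 2/25; Dalia 2/25; Fahad 2/25; Farouk 2/25; Ibtisam 1/5; Maysoon 1/5; Nabil 2/25; Tariq 1/5

There is no surviving spouse, so the entire estate passes to Umar's descendants per capita at each generation.
At generation 1 (Maysoon, Jamal, Tariq, Ibtisam, Hanan) there are 5 shares of (1)/5 = 1/5 each.
Living: Maysoon, Tariq, and Ibtisam — each takes 1/5.
Deceased: Jamal and Hanan. Their combined 2/5 is pooled and carried to generation 2.
At generation 2 (Nabil, Fahad, Farouk, Amira, Dalia) there are 5 shares of (2/5)/5 = 2/25 each.
Living: Nabil, Fahad, Farouk, Amira, and Dalia — each takes 2/25.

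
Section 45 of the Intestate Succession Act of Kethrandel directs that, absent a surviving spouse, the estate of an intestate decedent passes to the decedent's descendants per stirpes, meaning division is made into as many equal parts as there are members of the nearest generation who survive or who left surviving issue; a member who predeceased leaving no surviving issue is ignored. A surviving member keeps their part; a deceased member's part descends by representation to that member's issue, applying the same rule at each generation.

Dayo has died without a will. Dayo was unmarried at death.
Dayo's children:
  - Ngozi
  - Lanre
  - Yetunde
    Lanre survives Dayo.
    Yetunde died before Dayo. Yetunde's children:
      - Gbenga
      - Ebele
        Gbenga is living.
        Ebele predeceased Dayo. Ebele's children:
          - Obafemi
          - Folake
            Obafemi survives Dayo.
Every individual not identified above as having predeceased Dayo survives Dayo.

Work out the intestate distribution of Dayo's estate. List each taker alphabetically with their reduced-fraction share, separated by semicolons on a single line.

Folake 1/12; Gbenga 1/6; Lanre 1/3; Ngozi 1/3; Obafemi 1/12

There is no surviving spouse, so the entire estate passes to Dayo's descendants per stirpes.
The estate is divided into 3 equal shares of 1/3 among Ngozi, Lanre, Yetunde.
Ngozi is living and takes 1/3.
Lanre is living and takes 1/3.
Yetunde predeceased; the 1/3 allotted to Yetunde's branch passes to Yetunde's issue by representation.
The 1/3 is divided into 2 equal shares of 1/6 among Gbenga, Ebele.
Gbenga is living and takes 1/6.
Ebele predeceased; the 1/6 allotted to Ebele's branch passes to Ebele's issue by representation.
The 1/6 is divided into 2 equal shares of 1/12 among Obafemi, Folake.
Obafemi is living and takes 1/12.
Folake is living and takes 1/12.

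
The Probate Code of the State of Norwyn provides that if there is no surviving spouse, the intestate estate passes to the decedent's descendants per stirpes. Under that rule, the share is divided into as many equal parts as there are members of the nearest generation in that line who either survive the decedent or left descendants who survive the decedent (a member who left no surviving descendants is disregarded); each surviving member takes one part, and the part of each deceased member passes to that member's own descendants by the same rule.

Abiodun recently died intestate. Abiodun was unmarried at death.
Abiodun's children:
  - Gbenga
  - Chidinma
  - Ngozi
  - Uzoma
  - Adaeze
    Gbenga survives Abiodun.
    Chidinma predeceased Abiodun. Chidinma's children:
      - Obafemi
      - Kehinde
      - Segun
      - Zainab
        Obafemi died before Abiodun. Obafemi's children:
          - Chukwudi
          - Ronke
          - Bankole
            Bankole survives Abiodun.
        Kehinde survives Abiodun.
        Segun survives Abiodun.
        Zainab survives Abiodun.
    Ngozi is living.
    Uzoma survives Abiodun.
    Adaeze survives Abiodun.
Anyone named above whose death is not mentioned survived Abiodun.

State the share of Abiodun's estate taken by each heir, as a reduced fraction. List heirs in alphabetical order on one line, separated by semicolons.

There is no surviving spouse, so the entire estate passes to Abiodun's descendants per stirpes.
The estate is divided into 5 equal shares of 1/5 among Gbenga, Chidinma, Ngozi, Uzoma, Adaeze.
Gbenga is living and takes 1/5.
Chidinma predeceased; the 1/5 allotted to Chidinma's branch passes to Chidinma's issue by representation.
The 1/5 is divided into 4 equal shares of 1/20 among Obafemi, Kehinde, Segun, Zainab.
Obafemi predeceased; the 1/20 allotted to Obafemi's branch passes to Obafemi's issue by representation.
The 1/20 is divided into 3 equal shares of 1/60 among Chukwudi, Ronke, Bankole.
Chukwudi is living and takes 1/60.
Ronke is living and takes 1/60.
Bankole is living and takes 1/60.
Kehinde is living and takes 1/20.
Segun is living and takes 1/20.
Zainab is living and takes 1/20.
Ngozi is living and takes 1/5.
Uzoma is living and takes 1/5.
Adaeze is living and takes 1/5.

Adaeze 1/5; Bankole 1/60; Chukwudi 1/60; Gbenga 1/5; Kehinde 1/20; Ngozi 1/5; Ronke 1/60; Segun 1/20; Uzoma 1/5; Zainab 1/20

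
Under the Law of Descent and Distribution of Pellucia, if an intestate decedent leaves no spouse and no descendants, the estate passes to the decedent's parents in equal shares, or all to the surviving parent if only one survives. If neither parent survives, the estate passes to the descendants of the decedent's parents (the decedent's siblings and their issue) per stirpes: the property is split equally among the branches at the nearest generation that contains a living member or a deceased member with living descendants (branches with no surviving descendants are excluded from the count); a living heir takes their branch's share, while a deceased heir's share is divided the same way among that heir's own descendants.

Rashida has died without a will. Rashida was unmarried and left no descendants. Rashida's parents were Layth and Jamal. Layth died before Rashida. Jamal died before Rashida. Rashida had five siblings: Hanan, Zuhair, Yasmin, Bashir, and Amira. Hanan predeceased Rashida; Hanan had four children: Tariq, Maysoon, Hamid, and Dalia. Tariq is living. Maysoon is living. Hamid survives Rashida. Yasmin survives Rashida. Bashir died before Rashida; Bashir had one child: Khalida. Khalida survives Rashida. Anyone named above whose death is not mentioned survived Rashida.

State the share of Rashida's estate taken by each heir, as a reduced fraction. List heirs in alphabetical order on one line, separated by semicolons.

Neither parent survives and there are no descendants, so the estate passes to Rashida's siblings and their issue per stirpes.
The estate is divided into 5 equal shares of 1/5 among Hanan, Zuhair, Yasmin, Bashir, Amira.
Hanan predeceased; the 1/5 allotted to Hanan's branch passes to Hanan's issue by representation.
The 1/5 is divided into 4 equal shares of 1/20 among Tariq, Maysoon, Hamid, Dalia.
Tariq is living and takes 1/20.
Maysoon is living and takes 1/20.
Hamid is living and takes 1/20.
Dalia is living and takes 1/20.
Zuhair is living and takes 1/5.
Yasmin is living and takes 1/5.
Bashir predeceased; the 1/5 allotted to Bashir's branch passes to Bashir's issue by representation.
Khalida is the sole taker at this level and receives the full 1/5.
Amira is living and takes 1/5.

Amira 1/5; Dalia 1/20; Hamid 1/20; Khalida 1/5; Maysoon 1/20; Tariq 1/20; Yasmin 1/5; Zuhair 1/5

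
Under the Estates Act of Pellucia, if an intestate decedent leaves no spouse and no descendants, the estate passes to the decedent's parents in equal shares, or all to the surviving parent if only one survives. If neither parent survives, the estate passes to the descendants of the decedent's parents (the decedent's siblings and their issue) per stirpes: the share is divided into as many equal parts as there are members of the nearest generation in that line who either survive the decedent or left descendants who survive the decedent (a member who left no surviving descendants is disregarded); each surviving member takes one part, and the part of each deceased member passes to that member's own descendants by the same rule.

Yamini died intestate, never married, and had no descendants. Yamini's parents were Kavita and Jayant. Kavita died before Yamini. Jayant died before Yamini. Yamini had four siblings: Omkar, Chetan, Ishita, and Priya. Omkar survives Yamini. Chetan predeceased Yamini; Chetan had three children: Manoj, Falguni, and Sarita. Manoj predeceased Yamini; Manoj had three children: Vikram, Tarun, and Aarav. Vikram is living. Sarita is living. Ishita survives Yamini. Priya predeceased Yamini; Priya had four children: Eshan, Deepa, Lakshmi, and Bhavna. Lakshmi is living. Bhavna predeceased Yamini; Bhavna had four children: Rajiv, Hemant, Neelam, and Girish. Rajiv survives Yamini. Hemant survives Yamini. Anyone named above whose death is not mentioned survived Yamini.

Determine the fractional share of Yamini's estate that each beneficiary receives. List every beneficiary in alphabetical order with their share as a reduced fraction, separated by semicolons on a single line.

Neither parent survives and there are no descendants, so the estate passes to Yamini's siblings and their issue per stirpes.
The estate is divided into 4 equal shares of 1/4 among Omkar, Chetan, Ishita, Priya.
Omkar is living and takes 1/4.
Chetan predeceased; the 1/4 allotted to Chetan's branch passes to Chetan's issue by representation.
The 1/4 is divided into 3 equal shares of 1/12 among Manoj, Falguni, Sarita.
Manoj predeceased; the 1/12 allotted to Manoj's branch passes to Manoj's issue by representation.
The 1/12 is divided into 3 equal shares of 1/36 among Vikram, Tarun, Aarav.
Vikram is living and takes 1/36.
Tarun is living and takes 1/36.
Aarav is living and takes 1/36.
Falguni is living and takes 1/12.
Sarita is living and takes 1/12.
Ishita is living and takes 1/4.
Priya predeceased; the 1/4 allotted to Priya's branch passes to Priya's issue by representation.
The 1/4 is divided into 4 equal shares of 1/16 among Eshan, Deepa, Lakshmi, Bhavna.
Eshan is living and takes 1/16.
Deepa is living and takes 1/16.
Lakshmi is living and takes 1/16.
Bhavna predeceased; the 1/16 allotted to Bhavna's branch passes to Bhavna's issue by representation.
The 1/16 is divided into 4 equal shares of 1/64 among Rajiv, Hemant, Neelam, Girish.
Rajiv is living and takes 1/64.
Hemant is living and takes 1/64.
Neelam is living and takes 1/64.
Girish is living and takes 1/64.

Aarav 1/36; Deepa 1/16; Eshan 1/16; Falguni 1/12; Girish 1/64; Hemant 1/64; Ishita 1/4; Lakshmi 1/16; Neelam 1/64; Omkar 1/4; Rajiv 1/64; Sarita 1/12; Tarun 1/36; Vikram 1/36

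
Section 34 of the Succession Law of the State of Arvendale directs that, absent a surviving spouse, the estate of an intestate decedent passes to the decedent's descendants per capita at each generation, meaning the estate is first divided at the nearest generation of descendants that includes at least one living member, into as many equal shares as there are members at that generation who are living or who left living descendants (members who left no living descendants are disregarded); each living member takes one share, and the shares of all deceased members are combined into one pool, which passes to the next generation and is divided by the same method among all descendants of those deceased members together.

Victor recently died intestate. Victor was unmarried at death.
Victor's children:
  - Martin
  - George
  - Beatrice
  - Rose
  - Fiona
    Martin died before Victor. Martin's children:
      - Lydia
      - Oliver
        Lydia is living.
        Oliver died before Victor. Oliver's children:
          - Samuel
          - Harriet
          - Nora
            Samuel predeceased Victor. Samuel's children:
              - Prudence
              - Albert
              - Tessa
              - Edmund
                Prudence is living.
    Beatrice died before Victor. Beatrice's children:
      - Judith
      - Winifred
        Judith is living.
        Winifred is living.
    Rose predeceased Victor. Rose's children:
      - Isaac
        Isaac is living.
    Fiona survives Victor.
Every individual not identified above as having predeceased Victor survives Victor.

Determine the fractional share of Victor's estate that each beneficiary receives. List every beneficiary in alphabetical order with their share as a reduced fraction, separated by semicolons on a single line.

There is no surviving spouse, so the entire estate passes to Victor's descendants per capita at each generation.
At generation 1 (Martin, George, Beatrice, Rose, Fiona) there are 5 shares of (1)/5 = 1/5 each.
Living: George and Fiona — each takes 1/5.
Deceased: Martin, Beatrice, and Rose. Their combined 3/5 is pooled and carried to generation 2.
At generation 2 (Lydia, Oliver, Judith, Winifred, Isaac) there are 5 shares of (3/5)/5 = 3/25 each.
Living: Lydia, Judith, Winifred, and Isaac — each takes 3/25.
Deceased: Oliver. That 3/25 share is carried to generation 3.
At generation 3 (Samuel, Harriet, Nora) there are 3 shares of (3/25)/3 = 1/25 each.
Living: Harriet and Nora — each takes 1/25.
Deceased: Samuel. That 1/25 share is carried to generation 4.
At generation 4 (Prudence, Albert, Tessa, Edmund) there are 4 shares of (1/25)/4 = 1/100 each.
Living: Prudence, Albert, Tessa, and Edmund — each takes 1/100.

Albert 1/100; Edmund 1/100; Fiona 1/5; George 1/5; Harriet 1/25; Isaac 3/25; Judith 3/25; Lydia 3/25; Nora 1/25; Prudence 1/100; Tessa 1/100; Winifred 3/25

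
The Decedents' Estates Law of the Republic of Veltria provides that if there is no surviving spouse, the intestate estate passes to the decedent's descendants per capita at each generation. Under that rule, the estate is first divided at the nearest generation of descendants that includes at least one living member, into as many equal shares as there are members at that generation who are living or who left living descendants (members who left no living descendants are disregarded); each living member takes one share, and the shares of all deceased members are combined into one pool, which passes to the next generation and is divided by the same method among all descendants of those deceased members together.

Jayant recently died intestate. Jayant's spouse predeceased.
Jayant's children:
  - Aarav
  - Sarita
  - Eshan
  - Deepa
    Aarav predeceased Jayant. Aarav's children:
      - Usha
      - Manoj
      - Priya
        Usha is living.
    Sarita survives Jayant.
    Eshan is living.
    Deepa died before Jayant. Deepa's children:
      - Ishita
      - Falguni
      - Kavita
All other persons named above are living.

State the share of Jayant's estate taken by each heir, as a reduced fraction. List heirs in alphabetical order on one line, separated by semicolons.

There is no surviving spouse, so the entire estate passes to Jayant's descendants per capita at each generation.
At generation 1 (Aarav, Sarita, Eshan, Deepa) there are 4 shares of (1)/4 = 1/4 each.
Living: Sarita and Eshan — each takes 1/4.
Deceased: Aarav and Deepa. Their combined 1/2 is pooled and carried to generation 2.
At generation 2 (Usha, Manoj, Priya, Ishita, Falguni, Kavita) there are 6 shares of (1/2)/6 = 1/12 each.
Living: Usha, Manoj, Priya, Ishita, Falguni, and Kavita — each takes 1/12.

Eshan 1/4; Falguni 1/12; Ishita 1/12; Kavita 1/12; Manoj 1/12; Priya 1/12; Sarita 1/4; Usha 1/12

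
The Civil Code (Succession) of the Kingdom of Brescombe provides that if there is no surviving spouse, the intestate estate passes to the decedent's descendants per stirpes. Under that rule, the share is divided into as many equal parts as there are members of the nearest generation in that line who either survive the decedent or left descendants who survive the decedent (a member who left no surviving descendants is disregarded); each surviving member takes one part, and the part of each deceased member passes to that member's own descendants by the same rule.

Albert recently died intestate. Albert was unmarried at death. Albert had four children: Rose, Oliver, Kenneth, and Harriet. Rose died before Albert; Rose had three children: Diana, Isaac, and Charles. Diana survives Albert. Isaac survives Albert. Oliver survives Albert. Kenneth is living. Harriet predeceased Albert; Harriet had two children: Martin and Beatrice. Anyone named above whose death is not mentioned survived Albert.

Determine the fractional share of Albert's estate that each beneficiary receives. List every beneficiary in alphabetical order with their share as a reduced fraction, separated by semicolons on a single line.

There is no surviving spouse, so the entire estate passes to Albert's descendants per stirpes.
The estate is divided into 4 equal shares of 1/4 among Rose, Oliver, Kenneth, Harriet.
Rose predeceased; the 1/4 allotted to Rose's branch passes to Rose's issue by representation.
The 1/4 is divided into 3 equal shares of 1/12 among Diana, Isaac, Charles.
Diana is living and takes 1/12.
Isaac is living and takes 1/12.
Charles is living and takes 1/12.
Oliver is living and takes 1/4.
Kenneth is living and takes 1/4.
Harriet predeceased; the 1/4 allotted to Harriet's branch passes to Harriet's issue by representation.
The 1/4 is divided into 2 equal shares of 1/8 among Martin, Beatrice.
Martin is living and takes 1/8.
Beatrice is living and takes 1/8.

Beatrice 1/8; Charles 1/12; Diana 1/12; Isaac 1/12; Kenneth 1/4; Martin 1/8; Oliver 1/4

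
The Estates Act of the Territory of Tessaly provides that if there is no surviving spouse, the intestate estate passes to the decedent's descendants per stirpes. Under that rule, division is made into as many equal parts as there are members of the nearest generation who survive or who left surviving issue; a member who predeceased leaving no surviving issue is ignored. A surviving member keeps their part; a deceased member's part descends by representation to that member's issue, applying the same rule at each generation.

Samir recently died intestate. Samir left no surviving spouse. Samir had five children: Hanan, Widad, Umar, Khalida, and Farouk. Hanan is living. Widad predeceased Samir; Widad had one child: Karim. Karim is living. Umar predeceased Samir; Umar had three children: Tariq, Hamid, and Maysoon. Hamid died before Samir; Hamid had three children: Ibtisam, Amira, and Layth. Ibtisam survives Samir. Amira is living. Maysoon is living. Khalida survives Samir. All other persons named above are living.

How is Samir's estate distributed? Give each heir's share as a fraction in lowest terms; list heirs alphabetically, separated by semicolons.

Amira 1/45; Farouk 1/5; Hanan 1/5; Ibtisam 1/45; Karim 1/5; Khalida 1/5; Layth 1/45; Maysoon 1/15; Tariq 1/15

There is no surviving spouse, so the entire estate passes to Samir's descendants per stirpes.
The estate is divided into 5 equal shares of 1/5 among Hanan, Widad, Umar, Khalida, Farouk.
Hanan is living and takes 1/5.
Widad predeceased; the 1/5 allotted to Widad's branch passes to Widad's issue by representation.
Karim is the sole taker at this level and receives the full 1/5.
Umar predeceased; the 1/5 allotted to Umar's branch passes to Umar's issue by representation.
The 1/5 is divided into 3 equal shares of 1/15 among Tariq, Hamid, Maysoon.
Tariq is living and takes 1/15.
Hamid predeceased; the 1/15 allotted to Hamid's branch passes to Hamid's issue by representation.
The 1/15 is divided into 3 equal shares of 1/45 among Ibtisam, Amira, Layth.
Ibtisam is living and takes 1/45.
Amira is living and takes 1/45.
Layth is living and takes 1/45.
Maysoon is living and takes 1/15.
Khalida is living and takes 1/5.
Farouk is living and takes 1/5.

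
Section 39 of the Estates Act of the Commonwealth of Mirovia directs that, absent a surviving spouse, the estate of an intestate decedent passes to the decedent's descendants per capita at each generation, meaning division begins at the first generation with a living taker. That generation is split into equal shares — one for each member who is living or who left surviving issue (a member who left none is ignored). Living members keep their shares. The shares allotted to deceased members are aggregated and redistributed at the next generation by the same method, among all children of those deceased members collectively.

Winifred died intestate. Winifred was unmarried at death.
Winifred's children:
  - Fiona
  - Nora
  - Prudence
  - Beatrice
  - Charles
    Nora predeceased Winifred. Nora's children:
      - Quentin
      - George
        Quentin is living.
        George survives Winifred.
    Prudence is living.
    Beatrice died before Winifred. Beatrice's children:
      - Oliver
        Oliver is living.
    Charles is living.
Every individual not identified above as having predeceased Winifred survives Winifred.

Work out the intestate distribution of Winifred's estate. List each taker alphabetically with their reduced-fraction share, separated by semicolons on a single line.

There is no surviving spouse, so the entire estate passes to Winifred's descendants per capita at each generation.
At generation 1 (Fiona, Nora, Prudence, Beatrice, Charles) there are 5 shares of (1)/5 = 1/5 each.
Living: Fiona, Prudence, and Charles — each takes 1/5.
Deceased: Nora and Beatrice. Their combined 2/5 is pooled and carried to generation 2.
At generation 2 (Quentin, George, Oliver) there are 3 shares of (2/5)/3 = 2/15 each.
Living: Quentin, George, and Oliver — each takes 2/15.

Charles 1/5; Fiona 1/5; George 2/15; Oliver 2/15; Prudence 1/5; Quentin 2/15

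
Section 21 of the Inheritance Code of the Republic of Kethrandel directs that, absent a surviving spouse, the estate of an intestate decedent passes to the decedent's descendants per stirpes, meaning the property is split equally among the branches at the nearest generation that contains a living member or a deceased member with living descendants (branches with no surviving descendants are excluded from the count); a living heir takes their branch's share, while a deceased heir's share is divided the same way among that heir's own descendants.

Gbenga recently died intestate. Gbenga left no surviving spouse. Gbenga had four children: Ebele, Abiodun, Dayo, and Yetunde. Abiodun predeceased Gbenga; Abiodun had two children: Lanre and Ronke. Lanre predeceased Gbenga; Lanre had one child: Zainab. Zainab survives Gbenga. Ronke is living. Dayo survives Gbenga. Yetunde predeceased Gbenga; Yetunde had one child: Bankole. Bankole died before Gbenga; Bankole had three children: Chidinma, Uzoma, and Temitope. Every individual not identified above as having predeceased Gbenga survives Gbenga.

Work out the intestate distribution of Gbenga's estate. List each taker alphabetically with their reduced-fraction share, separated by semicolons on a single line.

There is no surviving spouse, so the entire estate passes to Gbenga's descendants per stirpes.
The estate is divided into 4 equal shares of 1/4 among Ebele, Abiodun, Dayo, Yetunde.
Ebele is living and takes 1/4.
Abiodun predeceased; the 1/4 allotted to Abiodun's branch passes to Abiodun's issue by representation.
The 1/4 is divided into 2 equal shares of 1/8 among Lanre, Ronke.
Lanre predeceased; the 1/8 allotted to Lanre's branch passes to Lanre's issue by representation.
Zainab is the sole taker at this level and receives the full 1/8.
Ronke is living and takes 1/8.
Dayo is living and takes 1/4.
Yetunde predeceased; the 1/4 allotted to Yetunde's branch passes to Yetunde's issue by representation.
Bankole's line is the sole branch at this level, so the full 1/4 passes to Bankole's issue by representation.
The 1/4 is divided into 3 equal shares of 1/12 among Chidinma, Uzoma, Temitope.
Chidinma is living and takes 1/12.
Uzoma is living and takes 1/12.
Temitope is living and takes 1/12.

Chidinma 1/12; Dayo 1/4; Ebele 1/4; Ronke 1/8; Temitope 1/12; Uzoma 1/12; Zainab 1/8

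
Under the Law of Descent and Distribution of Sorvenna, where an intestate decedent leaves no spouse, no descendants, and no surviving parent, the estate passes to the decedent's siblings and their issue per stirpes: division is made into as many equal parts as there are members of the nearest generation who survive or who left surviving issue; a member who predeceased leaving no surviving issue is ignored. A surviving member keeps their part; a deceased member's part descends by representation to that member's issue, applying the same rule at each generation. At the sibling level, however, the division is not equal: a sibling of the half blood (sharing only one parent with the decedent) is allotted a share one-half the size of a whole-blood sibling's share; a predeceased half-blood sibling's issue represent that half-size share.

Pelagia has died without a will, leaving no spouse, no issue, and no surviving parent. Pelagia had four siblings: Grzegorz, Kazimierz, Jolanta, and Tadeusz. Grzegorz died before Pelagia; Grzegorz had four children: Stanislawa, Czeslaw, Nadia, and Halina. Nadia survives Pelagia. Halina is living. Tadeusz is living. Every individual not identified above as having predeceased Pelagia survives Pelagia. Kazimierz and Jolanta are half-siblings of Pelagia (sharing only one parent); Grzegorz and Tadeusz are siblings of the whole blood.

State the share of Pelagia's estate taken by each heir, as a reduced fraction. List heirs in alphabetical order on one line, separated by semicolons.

Czeslaw 1/12; Halina 1/12; Jolanta 1/6; Kazimierz 1/6; Nadia 1/12; Stanislawa 1/12; Tadeusz 1/3

No spouse, descendants, or parent survives, so the estate passes to Pelagia's siblings per stirpes.
Half-blood siblings count for one-half the weight of whole-blood siblings at the initial division.
Dividing 1 in proportion to weights (total weight 3): Grzegorz (weight 1) → 1/3; Kazimierz (weight 1/2) → 1/6; Jolanta (weight 1/2) → 1/6; Tadeusz (weight 1) → 1/3.
Grzegorz predeceased; the 1/3 allotted to Grzegorz's branch passes to Grzegorz's issue by representation.
The 1/3 is divided into 4 equal shares of 1/12 among Stanislawa, Czeslaw, Nadia, Halina.
Stanislawa is living and takes 1/12.
Czeslaw is living and takes 1/12.
Nadia is living and takes 1/12.
Halina is living and takes 1/12.
Kazimierz is living and takes 1/6.
Jolanta is living and takes 1/6.
Tadeusz is living and takes 1/3.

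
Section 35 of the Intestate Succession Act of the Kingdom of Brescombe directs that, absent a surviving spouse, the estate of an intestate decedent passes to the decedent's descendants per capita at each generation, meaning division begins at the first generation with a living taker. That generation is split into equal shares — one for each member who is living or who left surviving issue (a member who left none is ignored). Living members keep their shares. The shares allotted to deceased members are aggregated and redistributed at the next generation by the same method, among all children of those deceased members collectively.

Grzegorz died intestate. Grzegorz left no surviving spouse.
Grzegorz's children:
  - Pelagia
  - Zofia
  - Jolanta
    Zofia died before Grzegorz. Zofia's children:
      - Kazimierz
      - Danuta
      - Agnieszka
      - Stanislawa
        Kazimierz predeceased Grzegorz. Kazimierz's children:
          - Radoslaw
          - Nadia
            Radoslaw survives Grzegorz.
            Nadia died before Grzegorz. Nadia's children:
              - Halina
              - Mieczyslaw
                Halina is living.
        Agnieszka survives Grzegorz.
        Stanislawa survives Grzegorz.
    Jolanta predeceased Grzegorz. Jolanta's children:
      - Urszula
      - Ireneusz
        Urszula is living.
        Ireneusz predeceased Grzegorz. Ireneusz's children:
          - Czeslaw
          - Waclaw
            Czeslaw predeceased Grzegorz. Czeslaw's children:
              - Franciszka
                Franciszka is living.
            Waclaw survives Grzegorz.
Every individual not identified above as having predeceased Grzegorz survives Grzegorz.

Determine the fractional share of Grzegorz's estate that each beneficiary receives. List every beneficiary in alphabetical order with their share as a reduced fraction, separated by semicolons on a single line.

There is no surviving spouse, so the entire estate passes to Grzegorz's descendants per capita at each generation.
At generation 1 (Pelagia, Zofia, Jolanta) there are 3 shares of (1)/3 = 1/3 each.
Living: Pelagia — each takes 1/3.
Deceased: Zofia and Jolanta. Their combined 2/3 is pooled and carried to generation 2.
At generation 2 (Kazimierz, Danuta, Agnieszka, Stanislawa, Urszula, Ireneusz) there are 6 shares of (2/3)/6 = 1/9 each.
Living: Danuta, Agnieszka, Stanislawa, and Urszula — each takes 1/9.
Deceased: Kazimierz and Ireneusz. Their combined 2/9 is pooled and carried to generation 3.
At generation 3 (Radoslaw, Nadia, Czeslaw, Waclaw) there are 4 shares of (2/9)/4 = 1/18 each.
Living: Radoslaw and Waclaw — each takes 1/18.
Deceased: Nadia and Czeslaw. Their combined 1/9 is pooled and carried to generation 4.
At generation 4 (Halina, Mieczyslaw, Franciszka) there are 3 shares of (1/9)/3 = 1/27 each.
Living: Halina, Mieczyslaw, and Franciszka — each takes 1/27.

Agnieszka 1/9; Danuta 1/9; Franciszka 1/27; Halina 1/27; Mieczyslaw 1/27; Pelagia 1/3; Radoslaw 1/18; Stanislawa 1/9; Urszula 1/9; Waclaw 1/18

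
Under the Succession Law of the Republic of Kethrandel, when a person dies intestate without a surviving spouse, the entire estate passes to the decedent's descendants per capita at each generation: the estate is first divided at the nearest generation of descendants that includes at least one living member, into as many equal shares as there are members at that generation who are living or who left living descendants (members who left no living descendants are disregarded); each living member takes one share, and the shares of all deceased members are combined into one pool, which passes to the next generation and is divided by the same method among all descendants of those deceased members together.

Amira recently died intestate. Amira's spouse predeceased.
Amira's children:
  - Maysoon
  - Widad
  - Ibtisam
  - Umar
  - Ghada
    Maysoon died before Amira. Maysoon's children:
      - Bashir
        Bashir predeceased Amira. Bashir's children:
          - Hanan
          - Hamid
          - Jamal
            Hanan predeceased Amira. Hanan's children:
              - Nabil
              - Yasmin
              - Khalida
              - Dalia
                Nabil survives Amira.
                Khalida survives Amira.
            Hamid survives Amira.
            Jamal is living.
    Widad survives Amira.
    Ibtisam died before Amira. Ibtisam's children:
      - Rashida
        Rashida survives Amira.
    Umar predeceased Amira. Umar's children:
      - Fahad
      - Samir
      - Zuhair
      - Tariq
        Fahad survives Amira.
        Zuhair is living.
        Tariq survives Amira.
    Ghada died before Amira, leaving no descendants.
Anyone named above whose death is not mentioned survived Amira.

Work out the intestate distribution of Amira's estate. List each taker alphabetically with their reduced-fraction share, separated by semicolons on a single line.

Dalia 1/96; Fahad 1/8; Hamid 1/24; Jamal 1/24; Khalida 1/96; Nabil 1/96; Rashida 1/8; Samir 1/8; Tariq 1/8; Widad 1/4; Yasmin 1/96; Zuhair 1/8

There is no surviving spouse, so the entire estate passes to Amira's descendants per capita at each generation.
At generation 1 (Maysoon, Widad, Ibtisam, Umar) there are 4 shares of (1)/4 = 1/4 each.
Living: Widad — each takes 1/4.
Deceased: Maysoon, Ibtisam, and Umar. Their combined 3/4 is pooled and carried to generation 2.
At generation 2 (Bashir, Rashida, Fahad, Samir, Zuhair, Tariq) there are 6 shares of (3/4)/6 = 1/8 each.
Living: Rashida, Fahad, Samir, Zuhair, and Tariq — each takes 1/8.
Deceased: Bashir. That 1/8 share is carried to generation 3.
At generation 3 (Hanan, Hamid, Jamal) there are 3 shares of (1/8)/3 = 1/24 each.
Living: Hamid and Jamal — each takes 1/24.
Deceased: Hanan. That 1/24 share is carried to generation 4.
At generation 4 (Nabil, Yasmin, Khalida, Dalia) there are 4 shares of (1/24)/4 = 1/96 each.
Living: Nabil, Yasmin, Khalida, and Dalia — each takes 1/96.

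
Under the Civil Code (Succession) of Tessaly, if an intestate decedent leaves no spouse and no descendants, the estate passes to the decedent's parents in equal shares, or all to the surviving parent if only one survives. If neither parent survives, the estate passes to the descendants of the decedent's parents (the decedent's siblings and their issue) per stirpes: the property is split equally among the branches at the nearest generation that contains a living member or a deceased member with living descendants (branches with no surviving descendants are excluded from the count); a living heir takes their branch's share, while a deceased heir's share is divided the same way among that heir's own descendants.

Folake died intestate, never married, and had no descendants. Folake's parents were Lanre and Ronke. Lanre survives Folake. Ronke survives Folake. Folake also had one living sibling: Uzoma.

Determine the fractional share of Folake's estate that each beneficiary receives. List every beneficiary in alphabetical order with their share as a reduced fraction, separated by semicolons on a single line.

Lanre 1/2; Ronke 1/2

Both parents survive, so Lanre and Ronke each take 1/2. The siblings take nothing because a surviving parent has priority.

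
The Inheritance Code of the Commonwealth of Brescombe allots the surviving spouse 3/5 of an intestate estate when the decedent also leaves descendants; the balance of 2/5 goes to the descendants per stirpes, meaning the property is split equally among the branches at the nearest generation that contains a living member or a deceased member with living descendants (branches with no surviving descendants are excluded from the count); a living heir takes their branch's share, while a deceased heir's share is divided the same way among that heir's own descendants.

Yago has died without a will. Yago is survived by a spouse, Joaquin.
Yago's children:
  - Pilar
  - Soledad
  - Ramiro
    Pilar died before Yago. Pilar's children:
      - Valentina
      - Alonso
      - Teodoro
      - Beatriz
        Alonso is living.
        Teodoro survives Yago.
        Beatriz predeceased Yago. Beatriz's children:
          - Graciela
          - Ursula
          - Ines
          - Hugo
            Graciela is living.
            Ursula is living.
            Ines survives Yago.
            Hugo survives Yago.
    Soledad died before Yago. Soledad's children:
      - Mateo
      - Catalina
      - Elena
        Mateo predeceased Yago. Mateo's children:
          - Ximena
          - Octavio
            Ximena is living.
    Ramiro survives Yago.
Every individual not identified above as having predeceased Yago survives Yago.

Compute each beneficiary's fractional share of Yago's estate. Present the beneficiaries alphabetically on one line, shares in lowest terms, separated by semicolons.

Joaquin, as surviving spouse, takes 3/5.
The remaining 2/5 passes to Yago's descendants per stirpes.
The 2/5 is divided into 3 equal shares of 2/15 among Pilar, Soledad, Ramiro.
Pilar predeceased; the 2/15 allotted to Pilar's branch passes to Pilar's issue by representation.
The 2/15 is divided into 4 equal shares of 1/30 among Valentina, Alonso, Teodoro, Beatriz.
Valentina is living and takes 1/30.
Alonso is living and takes 1/30.
Teodoro is living and takes 1/30.
Beatriz predeceased; the 1/30 allotted to Beatriz's branch passes to Beatriz's issue by representation.
The 1/30 is divided into 4 equal shares of 1/120 among Graciela, Ursula, Ines, Hugo.
Graciela is living and takes 1/120.
Ursula is living and takes 1/120.
Ines is living and takes 1/120.
Hugo is living and takes 1/120.
Soledad predeceased; the 2/15 allotted to Soledad's branch passes to Soledad's issue by representation.
The 2/15 is divided into 3 equal shares of 2/45 among Mateo, Catalina, Elena.
Mateo predeceased; the 2/45 allotted to Mateo's branch passes to Mateo's issue by representation.
The 2/45 is divided into 2 equal shares of 1/45 among Ximena, Octavio.
Ximena is living and takes 1/45.
Octavio is living and takes 1/45.
Catalina is living and takes 2/45.
Elena is living and takes 2/45.
Ramiro is living and takes 2/15.

Alonso 1/30; Catalina 2/45; Elena 2/45; Graciela 1/120; Hugo 1/120; Ines 1/120; Joaquin 3/5; Octavio 1/45; Ramiro 2/15; Teodoro 1/30; Ursula 1/120; Valentina 1/30; Ximena 1/45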